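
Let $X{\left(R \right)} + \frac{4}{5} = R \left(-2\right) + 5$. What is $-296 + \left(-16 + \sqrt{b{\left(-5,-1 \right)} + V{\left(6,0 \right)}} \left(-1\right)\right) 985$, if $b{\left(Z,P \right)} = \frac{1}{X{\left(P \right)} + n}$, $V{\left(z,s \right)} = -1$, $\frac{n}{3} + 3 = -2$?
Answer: $-16056 - \frac{6895 i \sqrt{11}}{22} \approx -16056.0 - 1039.5 i$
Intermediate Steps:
$n = -15$ ($n = -9 + 3 \left(-2\right) = -9 - 6 = -15$)
$X{\left(R \right)} = \frac{21}{5} - 2 R$ ($X{\left(R \right)} = - \frac{4}{5} + \left(R \left(-2\right) + 5\right) = - \frac{4}{5} - \left(-5 + 2 R\right) = \frac{21}{5} - 2 R$)
$b{\left(Z,P \right)} = \frac{1}{- \frac{54}{5} - 2 P}$ ($b{\left(Z,P \right)} = \frac{1}{\left(\frac{21}{5} - 2 P\right) - 15} = \frac{1}{- \frac{54}{5} - 2 P}$)
$-296 + \left(-16 + \sqrt{b{\left(-5,-1 \right)} + V{\left(6,0 \right)}} \left(-1\right)\right) 985 = -296 + \left(-16 + \sqrt{- \frac{5}{54 + 10 \left(-1\right)} - 1} \left(-1\right)\right) 985 = -296 + \left(-16 + \sqrt{- \frac{5}{54 - 10} - 1} \left(-1\right)\right) 985 = -296 + \left(-16 + \sqrt{- \frac{5}{44} - 1} \left(-1\right)\right) 985 = -296 + \left(-16 + \sqrt{- \frac{49}{44}} \left(-1\right)\right) 985 = -296 + \left(-16 + \frac{7 i \sqrt{11}}{22} \left(-1\right)\right) 985 = -296 + \left(-16 - \frac{7 i \sqrt{11}}{22}\right) 985 = -296 - \left(15760 + \frac{6895 i \sqrt{11}}{22}\right) = -16056 - \frac{6895 i \sqrt{11}}{22}$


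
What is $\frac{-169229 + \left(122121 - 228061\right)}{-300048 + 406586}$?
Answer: $- \frac{275169}{106538} \approx -2.5828$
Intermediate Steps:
$\frac{-169229 + \left(122121 - 228061\right)}{-300048 + 406586} = \frac{-169229 + \left(122121 - 228061\right)}{106538} = \left(-169229 - 105940\right) \frac{1}{106538} = \left(-275169\right) \frac{1}{106538} = - \frac{275169}{106538}$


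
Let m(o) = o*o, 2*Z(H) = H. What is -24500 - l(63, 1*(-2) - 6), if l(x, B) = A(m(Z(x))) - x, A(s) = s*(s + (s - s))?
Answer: -16143953/16 ≈ -1.0090e+6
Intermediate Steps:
Z(H) = H/2
m(o) = o²
A(s) = s² (A(s) = s*(s + 0) = s*s = s²)
l(x, B) = -x + x⁴/16 (l(x, B) = ((x/2)²)² - x = (x²/4)² - x = x⁴/16 - x = -x + x⁴/16)
-24500 - l(63, 1*(-2) - 6) = -24500 - (-1*63 + (1/16)*63⁴) = -24500 - (-63 + (1/16)*15752961) = -24500 - (-63 + 15752961/16) = -24500 - 1*15751953/16 = -24500 - 15751953/16 = -16143953/16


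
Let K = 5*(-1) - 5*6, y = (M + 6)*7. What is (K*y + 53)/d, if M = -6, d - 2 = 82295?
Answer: 53/82297 ≈ 0.00064401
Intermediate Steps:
d = 82297 (d = 2 + 82295 = 82297)
y = 0 (y = (-6 + 6)*7 = 0*7 = 0)
K = -35 (K = -5 - 30 = -35)
(K*y + 53)/d = (-35*0 + 53)/82297 = (0 + 53)*(1/82297) = 53*(1/82297) = 53/82297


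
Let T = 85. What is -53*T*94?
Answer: -423470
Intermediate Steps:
-53*T*94 = -53*85*94 = -4505*94 = -423470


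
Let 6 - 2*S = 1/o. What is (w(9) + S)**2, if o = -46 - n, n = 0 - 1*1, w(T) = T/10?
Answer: 30976/2025 ≈ 15.297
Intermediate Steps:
w(T) = T/10 (w(T) = T*(1/10) = T/10)
n = -1 (n = 0 - 1 = -1)
o = -45 (o = -46 - 1*(-1) = -46 + 1 = -45)
S = 271/90 (S = 3 - 1/2/(-45) = 3 - 1/2*(-1/45) = 3 + 1/90 = 271/90 ≈ 3.0111)
(w(9) + S)**2 = ((1/10)*9 + 271/90)**2 = (9/10 + 271/90)**2 = (176/45)**2 = 30976/2025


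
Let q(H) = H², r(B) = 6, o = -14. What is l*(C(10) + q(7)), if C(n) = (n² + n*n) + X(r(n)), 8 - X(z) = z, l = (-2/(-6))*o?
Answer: -3514/3 ≈ -1171.3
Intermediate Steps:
l = -14/3 (l = -2/(-6)*(-14) = -2*(-⅙)*(-14) = (⅓)*(-14) = -14/3 ≈ -4.6667)
X(z) = 8 - z
C(n) = 2 + 2*n² (C(n) = (n² + n*n) + (8 - 1*6) = (n² + n²) + (8 - 6) = 2*n² + 2 = 2 + 2*n²)
l*(C(10) + q(7)) = -14*((2 + 2*10²) + 7²)/3 = -14*((2 + 2*100) + 49)/3 = -14*((2 + 200) + 49)/3 = -14*(202 + 49)/3 = -14/3*251 = -3514/3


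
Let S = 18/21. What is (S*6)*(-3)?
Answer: -108/7 ≈ -15.429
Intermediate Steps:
S = 6/7 (S = 18*(1/21) = 6/7 ≈ 0.85714)
(S*6)*(-3) = ((6/7)*6)*(-3) = (36/7)*(-3) = -108/7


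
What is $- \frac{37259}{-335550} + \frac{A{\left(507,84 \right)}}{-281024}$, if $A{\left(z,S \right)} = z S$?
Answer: $- \frac{477466273}{11787200400} \approx -0.040507$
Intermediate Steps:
$A{\left(z,S \right)} = S z$
$- \frac{37259}{-335550} + \frac{A{\left(507,84 \right)}}{-281024} = - \frac{37259}{-335550} + \frac{84 \cdot 507}{-281024} = \left(-37259\right) \left(- \frac{1}{335550}\right) + 42588 \left(- \frac{1}{281024}\right) = \frac{37259}{335550} - \frac{10647}{70256} = - \frac{477466273}{11787200400}$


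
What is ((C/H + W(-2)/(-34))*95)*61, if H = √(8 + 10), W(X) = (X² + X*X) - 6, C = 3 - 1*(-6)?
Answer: -5795/17 + 17385*√2/2 ≈ 11952.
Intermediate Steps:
C = 9 (C = 3 + 6 = 9)
W(X) = -6 + 2*X² (W(X) = (X² + X²) - 6 = 2*X² - 6 = -6 + 2*X²)
H = 3*√2 (H = √18 = 3*√2 ≈ 4.2426)
((C/H + W(-2)/(-34))*95)*61 = ((9/((3*√2)) + (-6 + 2*(-2)²)/(-34))*95)*61 = ((9*(√2/6) + (-6 + 2*4)*(-1/34))*95)*61 = ((3*√2/2 + (-6 + 8)*(-1/34))*95)*61 = ((3*√2/2 + 2*(-1/34))*95)*61 = ((3*√2/2 - 1/17)*95)*61 = ((-1/17 + 3*√2/2)*95)*61 = (-95/17 + 285*√2/2)*61 = -5795/17 + 17385*√2/2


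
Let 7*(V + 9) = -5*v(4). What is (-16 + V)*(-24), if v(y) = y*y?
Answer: 6120/7 ≈ 874.29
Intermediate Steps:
v(y) = y²
V = -143/7 (V = -9 + (-5*4²)/7 = -9 + (-5*16)/7 = -9 + (⅐)*(-80) = -9 - 80/7 = -143/7 ≈ -20.429)
(-16 + V)*(-24) = (-16 - 143/7)*(-24) = -255/7*(-24) = 6120/7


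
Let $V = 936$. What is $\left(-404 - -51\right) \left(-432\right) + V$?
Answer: $153432$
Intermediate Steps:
$\left(-404 - -51\right) \left(-432\right) + V = \left(-404 - -51\right) \left(-432\right) + 936 = \left(-404 + 51\right) \left(-432\right) + 936 = \left(-353\right) \left(-432\right) + 936 = 152496 + 936 = 153432$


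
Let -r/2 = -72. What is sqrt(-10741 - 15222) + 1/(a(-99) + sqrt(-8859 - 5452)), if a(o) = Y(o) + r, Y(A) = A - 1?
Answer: (-I + 44*sqrt(25963) + I*sqrt(371556493))/(sqrt(14311) - 44*I) ≈ 0.0027083 + 161.12*I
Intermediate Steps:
r = 144 (r = -2*(-72) = 144)
Y(A) = -1 + A
a(o) = 143 + o (a(o) = (-1 + o) + 144 = 143 + o)
sqrt(-10741 - 15222) + 1/(a(-99) + sqrt(-8859 - 5452)) = sqrt(-10741 - 15222) + 1/((143 - 99) + sqrt(-8859 - 5452)) = sqrt(-25963) + 1/(44 + sqrt(-14311)) = I*sqrt(25963) + 1/(44 + I*sqrt(14311)) = 1/(44 + I*sqrt(14311)) + I*sqrt(25963)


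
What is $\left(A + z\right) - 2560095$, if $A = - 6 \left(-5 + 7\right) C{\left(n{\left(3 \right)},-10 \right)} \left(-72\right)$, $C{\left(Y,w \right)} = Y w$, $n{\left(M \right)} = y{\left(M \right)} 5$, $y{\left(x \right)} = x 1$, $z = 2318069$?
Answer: $-371626$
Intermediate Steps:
$y{\left(x \right)} = x$
$n{\left(M \right)} = 5 M$ ($n{\left(M \right)} = M 5 = 5 M$)
$A = -129600$ ($A = - 6 \left(-5 + 7\right) 5 \cdot 3 \left(-10\right) \left(-72\right) = \left(-6\right) 2 \cdot 15 \left(-10\right) \left(-72\right) = \left(-12\right) \left(-150\right) \left(-72\right) = 1800 \left(-72\right) = -129600$)
$\left(A + z\right) - 2560095 = \left(-129600 + 2318069\right) - 2560095 = 2188469 - 2560095 = -371626$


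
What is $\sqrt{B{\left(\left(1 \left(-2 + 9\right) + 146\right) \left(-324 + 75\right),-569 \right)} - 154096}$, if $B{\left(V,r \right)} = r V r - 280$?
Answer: $i \sqrt{12334477193} \approx 1.1106 \cdot 10^{5} i$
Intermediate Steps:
$B{\left(V,r \right)} = -280 + V r^{2}$ ($B{\left(V,r \right)} = V r r - 280 = V r^{2} - 280 = -280 + V r^{2}$)
$\sqrt{B{\left(\left(1 \left(-2 + 9\right) + 146\right) \left(-324 + 75\right),-569 \right)} - 154096} = \sqrt{\left(-280 + \left(1 \left(-2 + 9\right) + 146\right) \left(-324 + 75\right) \left(-569\right)^{2}\right) - 154096} = \sqrt{\left(-280 + \left(1 \cdot 7 + 146\right) \left(-249\right) 323761\right) - 154096} = \sqrt{\left(-280 + \left(7 + 146\right) \left(-249\right) 323761\right) - 154096} = \sqrt{\left(-280 + 153 \left(-249\right) 323761\right) - 154096} = \sqrt{\left(-280 - 12334322817\right) - 154096} = \sqrt{-12334323097 - 154096} = \sqrt{-12334477193} = i \sqrt{12334477193}$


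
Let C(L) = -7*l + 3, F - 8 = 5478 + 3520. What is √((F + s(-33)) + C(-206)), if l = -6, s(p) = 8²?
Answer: √9115 ≈ 95.473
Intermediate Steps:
s(p) = 64
F = 9006 (F = 8 + (5478 + 3520) = 8 + 8998 = 9006)
C(L) = 45 (C(L) = -7*(-6) + 3 = 42 + 3 = 45)
√((F + s(-33)) + C(-206)) = √((9006 + 64) + 45) = √(9070 + 45) = √9115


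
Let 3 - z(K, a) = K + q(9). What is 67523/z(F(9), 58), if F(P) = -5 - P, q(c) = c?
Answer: 67523/8 ≈ 8440.4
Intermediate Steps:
z(K, a) = -6 - K (z(K, a) = 3 - (K + 9) = 3 - (9 + K) = 3 + (-9 - K) = -6 - K)
67523/z(F(9), 58) = 67523/(-6 - (-5 - 1*9)) = 67523/(-6 - (-5 - 9)) = 67523/(-6 - 1*(-14)) = 67523/(-6 + 14) = 67523/8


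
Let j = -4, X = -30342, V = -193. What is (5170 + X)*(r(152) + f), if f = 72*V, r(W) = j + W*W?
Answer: -231683088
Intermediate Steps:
r(W) = -4 + W² (r(W) = -4 + W*W = -4 + W²)
f = -13896 (f = 72*(-193) = -13896)
(5170 + X)*(r(152) + f) = (5170 - 30342)*((-4 + 152²) - 13896) = -25172*((-4 + 23104) - 13896) = -25172*(23100 - 13896) = -25172*9204 = -231683088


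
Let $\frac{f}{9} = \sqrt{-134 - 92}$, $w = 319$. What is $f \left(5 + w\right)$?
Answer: $2916 i \sqrt{226} \approx 43837.0 i$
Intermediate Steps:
$f = 9 i \sqrt{226}$ ($f = 9 \sqrt{-134 - 92} = 9 \sqrt{-226} = 9 i \sqrt{226} \approx 135.3 i$)
$f \left(5 + w\right) = 9 i \sqrt{226} \left(5 + 319\right) = 9 i \sqrt{226} \cdot 324 = 2916 i \sqrt{226}$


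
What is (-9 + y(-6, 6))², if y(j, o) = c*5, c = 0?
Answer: 81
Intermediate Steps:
y(j, o) = 0 (y(j, o) = 0*5 = 0)
(-9 + y(-6, 6))² = (-9 + 0)² = (-9)² = 81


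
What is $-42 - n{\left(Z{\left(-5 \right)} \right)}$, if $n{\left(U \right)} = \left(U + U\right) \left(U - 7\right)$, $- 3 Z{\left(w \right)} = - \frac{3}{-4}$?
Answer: $- \frac{365}{8} \approx -45.625$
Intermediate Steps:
$Z{\left(w \right)} = - \frac{1}{4}$ ($Z{\left(w \right)} = - \frac{\left(-3\right) \frac{1}{-4}}{3} = - \frac{\left(-3\right) \left(- \frac{1}{4}\right)}{3} = \left(- \frac{1}{3}\right) \frac{3}{4} = - \frac{1}{4}$)
$n{\left(U \right)} = 2 U \left(-7 + U\right)$
$-42 - n{\left(Z{\left(-5 \right)} \right)} = -42 - 2 \left(- \frac{1}{4}\right) \left(-7 - \frac{1}{4}\right) = -42 - 2 \left(- \frac{1}{4}\right) \left(- \frac{29}{4}\right) = -42 - \frac{29}{8} = - \frac{365}{8}$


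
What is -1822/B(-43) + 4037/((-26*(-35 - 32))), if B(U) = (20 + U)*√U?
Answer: 4037/1742 - 1822*I*√43/989 ≈ 2.3175 - 12.081*I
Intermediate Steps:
B(U) = √U*(20 + U)
-1822/B(-43) + 4037/((-26*(-35 - 32))) = -1822*(-I*√43/(43*(20 - 43))) + 4037/((-26*(-35 - 32))) = -1822*I*√43/989 + 4037/((-26*(-67))) = -1822*I*√43/989 + 4037/1742 = 4037/1742 - 1822*I*√43/989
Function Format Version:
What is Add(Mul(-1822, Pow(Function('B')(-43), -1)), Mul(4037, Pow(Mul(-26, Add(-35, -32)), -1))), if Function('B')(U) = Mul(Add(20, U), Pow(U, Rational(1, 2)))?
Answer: Add(Rational(4037, 1742), Mul(Rational(-1822, 989), I, Pow(43, Rational(1, 2)))) ≈ Add(2.3175, Mul(-12.081, I))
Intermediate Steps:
Function('B')(U) = Mul(Pow(U, Rational(1, 2)), Add(20, U))
Add(Mul(-1822, Pow(Function('B')(-43), -1)), Mul(4037, Pow(Mul(-26, Add(-35, -32)), -1))) = Add(Mul(-1822, Pow(Mul(Pow(-43, Rational(1, 2)), Add(20, -43)), -1)), Mul(4037, Pow(Mul(-26, Add(-35, -32)), -1))) = Add(Mul(-1822, Pow(Mul(Mul(I, Pow(43, Rational(1, 2))), -23), -1)), Mul(4037, Pow(Mul(-26, -67), -1))) = Add(Mul(-1822, Pow(Mul(-23, I, Pow(43, Rational(1, 2))), -1)), Mul(4037, Pow(1742, -1))) = Add(Mul(-1822, Mul(Rational(1, 989), I, Pow(43, Rational(1, 2)))), Mul(4037, Rational(1, 1742))) = Add(Mul(Rational(-1822, 989), I, Pow(43, Rational(1, 2))), Rational(4037, 1742)) = Add(Rational(4037, 1742), Mul(Rational(-1822, 989), I, Pow(43, Rational(1, 2))))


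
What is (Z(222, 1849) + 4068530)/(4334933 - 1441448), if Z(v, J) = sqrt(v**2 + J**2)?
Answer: 813706/578697 + sqrt(3468085)/2893485 ≈ 1.4067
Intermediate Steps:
Z(v, J) = sqrt(J**2 + v**2)
(Z(222, 1849) + 4068530)/(4334933 - 1441448) = (sqrt(1849**2 + 222**2) + 4068530)/(4334933 - 1441448) = (sqrt(3418801 + 49284) + 4068530)/2893485 = (sqrt(3468085) + 4068530)*(1/2893485) = (4068530 + sqrt(3468085))*(1/2893485) = 813706/578697 + sqrt(3468085)/2893485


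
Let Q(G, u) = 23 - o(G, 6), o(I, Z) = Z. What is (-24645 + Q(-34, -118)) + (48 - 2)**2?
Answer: -22512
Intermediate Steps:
Q(G, u) = 17 (Q(G, u) = 23 - 1*6 = 23 - 6 = 17)
(-24645 + Q(-34, -118)) + (48 - 2)**2 = (-24645 + 17) + (48 - 2)**2 = -24628 + 46**2 = -24628 + 2116 = -22512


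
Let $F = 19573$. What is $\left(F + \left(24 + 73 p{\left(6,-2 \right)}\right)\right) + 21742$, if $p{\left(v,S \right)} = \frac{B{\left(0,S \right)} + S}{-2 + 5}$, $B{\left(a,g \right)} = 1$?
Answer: $\frac{123944}{3} \approx 41315.0$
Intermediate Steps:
$p{\left(v,S \right)} = \frac{1}{3} + \frac{S}{3}$ ($p{\left(v,S \right)} = \frac{1 + S}{-2 + 5} = \frac{1 + S}{3} = \left(1 + S\right) \frac{1}{3} = \frac{1}{3} + \frac{S}{3}$)
$\left(F + \left(24 + 73 p{\left(6,-2 \right)}\right)\right) + 21742 = \left(19573 + \left(24 + 73 \left(\frac{1}{3} + \frac{1}{3} \left(-2\right)\right)\right)\right) + 21742 = \left(19573 + \left(24 + 73 \left(\frac{1}{3} - \frac{2}{3}\right)\right)\right) + 21742 = \left(19573 + \left(24 + 73 \left(- \frac{1}{3}\right)\right)\right) + 21742 = \left(19573 + \left(24 - \frac{73}{3}\right)\right) + 21742 = \left(19573 - \frac{1}{3}\right) + 21742 = \frac{58718}{3} + 21742 = \frac{123944}{3}$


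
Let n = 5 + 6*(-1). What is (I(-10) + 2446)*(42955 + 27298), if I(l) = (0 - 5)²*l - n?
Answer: 154345841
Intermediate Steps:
n = -1 (n = 5 - 6 = -1)
I(l) = 1 + 25*l (I(l) = (0 - 5)²*l - 1*(-1) = (-5)²*l + 1 = 25*l + 1 = 1 + 25*l)
(I(-10) + 2446)*(42955 + 27298) = ((1 + 25*(-10)) + 2446)*(42955 + 27298) = ((1 - 250) + 2446)*70253 = (-249 + 2446)*70253 = 2197*70253 = 154345841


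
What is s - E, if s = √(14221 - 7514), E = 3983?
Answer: -3983 + √6707 ≈ -3901.1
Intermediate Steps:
s = √6707 ≈ 81.896
s - E = √6707 - 1*3983 = √6707 - 3983 = -3983 + √6707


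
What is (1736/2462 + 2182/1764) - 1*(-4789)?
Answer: 5201727035/1085742 ≈ 4790.9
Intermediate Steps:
(1736/2462 + 2182/1764) - 1*(-4789) = (1736*(1/2462) + 2182*(1/1764)) + 4789 = (868/1231 + 1091/882) + 4789 = 2108597/1085742 + 4789 = 5201727035/1085742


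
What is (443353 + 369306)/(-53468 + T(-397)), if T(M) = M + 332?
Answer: -812659/53533 ≈ -15.181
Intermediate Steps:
T(M) = 332 + M
(443353 + 369306)/(-53468 + T(-397)) = (443353 + 369306)/(-53468 + (332 - 397)) = 812659/(-53468 - 65) = 812659/(-53533) = 812659*(-1/53533) = -812659/53533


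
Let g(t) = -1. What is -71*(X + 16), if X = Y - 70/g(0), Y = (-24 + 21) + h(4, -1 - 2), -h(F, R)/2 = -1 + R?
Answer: -6461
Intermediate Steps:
h(F, R) = 2 - 2*R (h(F, R) = -2*(-1 + R) = 2 - 2*R)
Y = 5 (Y = (-24 + 21) + (2 - 2*(-1 - 2)) = -3 + (2 - 2*(-3)) = -3 + (2 + 6) = -3 + 8 = 5)
X = 75 (X = 5 - 70/(-1) = 5 - 70*(-1) = 5 + 70 = 75)
-71*(X + 16) = -71*(75 + 16) = -71*91 = -1*6461 = -6461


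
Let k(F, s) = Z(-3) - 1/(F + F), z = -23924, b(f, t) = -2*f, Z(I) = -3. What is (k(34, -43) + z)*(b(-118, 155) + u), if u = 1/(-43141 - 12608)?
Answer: -21406540201231/3790932 ≈ -5.6468e+6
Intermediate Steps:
u = -1/55749 (u = 1/(-55749) = -1/55749 ≈ -1.7938e-5)
k(F, s) = -3 - 1/(2*F) (k(F, s) = -3 - 1/(F + F) = -3 - 1/(2*F))
(k(34, -43) + z)*(b(-118, 155) + u) = ((-3 - ½/34) - 23924)*(-2*(-118) - 1/55749) = ((-3 - ½*1/34) - 23924)*(236 - 1/55749) = ((-3 - 1/68) - 23924)*(13156763/55749) = (-205/68 - 23924)*(13156763/55749) = -1627037/68*13156763/55749 = -21406540201231/3790932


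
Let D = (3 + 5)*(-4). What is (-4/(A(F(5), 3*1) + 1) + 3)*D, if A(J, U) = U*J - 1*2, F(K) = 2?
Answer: -352/5 ≈ -70.400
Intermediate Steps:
A(J, U) = -2 + J*U (A(J, U) = J*U - 2 = -2 + J*U)
D = -32 (D = 8*(-4) = -32)
(-4/(A(F(5), 3*1) + 1) + 3)*D = (-4/((-2 + 2*(3*1)) + 1) + 3)*(-32) = (-4/((-2 + 2*3) + 1) + 3)*(-32) = (-4/((-2 + 6) + 1) + 3)*(-32) = (-4/(4 + 1) + 3)*(-32) = (-4/5 + 3)*(-32) = (11/5)*(-32) = -352/5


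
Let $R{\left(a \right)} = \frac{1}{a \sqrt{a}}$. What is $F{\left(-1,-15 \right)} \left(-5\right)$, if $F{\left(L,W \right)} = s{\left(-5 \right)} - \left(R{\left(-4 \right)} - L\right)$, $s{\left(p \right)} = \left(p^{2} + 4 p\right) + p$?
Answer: $5 + \frac{5 i}{8} \approx 5.0 + 0.625 i$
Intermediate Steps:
$s{\left(p \right)} = p^{2} + 5 p$
$R{\left(a \right)} = \frac{1}{a^{\frac{3}{2}}}$
$F{\left(L,W \right)} = L - \frac{i}{8}$ ($F{\left(L,W \right)} = - 5 \left(5 - 5\right) - \left(\frac{1}{\left(-8\right) i} - L\right) = \left(-5\right) 0 - \left(\frac{i}{8} - L\right) = 0 - \left(- L + \frac{i}{8}\right) = 0 + \left(L - \frac{i}{8}\right) = L - \frac{i}{8}$)
$F{\left(-1,-15 \right)} \left(-5\right) = \left(-1 - \frac{i}{8}\right) \left(-5\right) = 5 + \frac{5 i}{8}$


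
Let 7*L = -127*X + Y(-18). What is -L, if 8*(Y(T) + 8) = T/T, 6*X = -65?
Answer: -32831/168 ≈ -195.42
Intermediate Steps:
X = -65/6 (X = (⅙)*(-65) = -65/6 ≈ -10.833)
Y(T) = -63/8 (Y(T) = -8 + (T/T)/8 = -8 + (⅛)*1 = -8 + ⅛ = -63/8)
L = 32831/168 (L = (-127*(-65/6) - 63/8)/7 = (8255/6 - 63/8)/7 = (⅐)*(32831/24) = 32831/168 ≈ 195.42)
-L = -1*32831/168 = -32831/168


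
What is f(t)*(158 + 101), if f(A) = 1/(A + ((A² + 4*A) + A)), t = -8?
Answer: 259/16 ≈ 16.188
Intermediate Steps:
f(A) = 1/(A² + 6*A) (f(A) = 1/(A + (A² + 5*A)) = 1/(A² + 6*A))
f(t)*(158 + 101) = (1/((-8)*(6 - 8)))*(158 + 101) = -⅛/(-2)*259 = -⅛*(-½)*259 = (1/16)*259 = 259/16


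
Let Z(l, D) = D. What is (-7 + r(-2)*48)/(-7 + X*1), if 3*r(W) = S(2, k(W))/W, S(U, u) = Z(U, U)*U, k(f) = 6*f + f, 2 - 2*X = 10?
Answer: 39/11 ≈ 3.5455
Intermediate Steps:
X = -4 (X = 1 - ½*10 = 1 - 5 = -4)
k(f) = 7*f
S(U, u) = U² (S(U, u) = U*U = U²)
r(W) = 4/(3*W) (r(W) = (2²/W)/3 = (4/W)/3 = 4/(3*W))
(-7 + r(-2)*48)/(-7 + X*1) = (-7 + ((4/3)/(-2))*48)/(-7 - 4*1) = (-7 + ((4/3)*(-½))*48)/(-7 - 4) = (-7 - ⅔*48)/(-11) = (-7 - 32)*(-1/11) = -39*(-1/11) = 39/11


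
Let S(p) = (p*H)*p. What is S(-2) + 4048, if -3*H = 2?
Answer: 12136/3 ≈ 4045.3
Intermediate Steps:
H = -2/3 (H = -1/3*2 = -2/3 ≈ -0.66667)
S(p) = -2*p**2/3 (S(p) = (p*(-2/3))*p = (-2*p/3)*p = -2*p**2/3)
S(-2) + 4048 = -2/3*(-2)**2 + 4048 = -2/3*4 + 4048 = -8/3 + 4048 = 12136/3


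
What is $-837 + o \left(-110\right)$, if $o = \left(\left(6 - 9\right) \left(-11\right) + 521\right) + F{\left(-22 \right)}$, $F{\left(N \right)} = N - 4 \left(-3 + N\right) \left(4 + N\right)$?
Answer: $138643$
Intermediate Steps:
$F{\left(N \right)} = N - 4 \left(-3 + N\right) \left(4 + N\right)$
$o = -1268$ ($o = \left(\left(6 - 9\right) \left(-11\right) + 521\right) - \left(-114 + 1936\right) = \left(\left(-3\right) \left(-11\right) + 521\right) + \left(48 - 1936 + 66\right) = \left(33 + 521\right) + \left(48 - 1936 + 66\right) = 554 - 1822 = -1268$)
$-837 + o \left(-110\right) = -837 - -139480 = -837 + 139480 = 138643$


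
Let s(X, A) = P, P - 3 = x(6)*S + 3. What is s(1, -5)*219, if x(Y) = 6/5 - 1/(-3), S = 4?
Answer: 13286/5 ≈ 2657.2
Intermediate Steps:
x(Y) = 23/15 (x(Y) = 6*(1/5) - 1*(-1/3) = 6/5 + 1/3 = 23/15)
P = 182/15 (P = 3 + ((23/15)*4 + 3) = 3 + (92/15 + 3) = 3 + 137/15 = 182/15 ≈ 12.133)
s(X, A) = 182/15
s(1, -5)*219 = (182/15)*219 = 13286/5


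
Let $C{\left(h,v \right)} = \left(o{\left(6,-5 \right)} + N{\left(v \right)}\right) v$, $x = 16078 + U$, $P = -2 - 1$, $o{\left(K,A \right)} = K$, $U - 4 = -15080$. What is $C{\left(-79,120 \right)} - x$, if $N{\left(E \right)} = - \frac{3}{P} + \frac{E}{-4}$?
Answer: $-3762$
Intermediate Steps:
$U = -15076$ ($U = 4 - 15080 = -15076$)
$P = -3$ ($P = -2 - 1 = -3$)
$N{\left(E \right)} = 1 - \frac{E}{4}$ ($N{\left(E \right)} = - \frac{3}{-3} + \frac{E}{-4} = \left(-3\right) \left(- \frac{1}{3}\right) + E \left(- \frac{1}{4}\right) = 1 - \frac{E}{4}$)
$x = 1002$ ($x = 16078 - 15076 = 1002$)
$C{\left(h,v \right)} = v \left(7 - \frac{v}{4}\right)$ ($C{\left(h,v \right)} = \left(6 - \left(-1 + \frac{v}{4}\right)\right) v = \left(7 - \frac{v}{4}\right) v = v \left(7 - \frac{v}{4}\right)$)
$C{\left(-79,120 \right)} - x = \frac{1}{4} \cdot 120 \left(28 - 120\right) - 1002 = \frac{1}{4} \cdot 120 \left(-92\right) - 1002 = -2760 - 1002 = -3762$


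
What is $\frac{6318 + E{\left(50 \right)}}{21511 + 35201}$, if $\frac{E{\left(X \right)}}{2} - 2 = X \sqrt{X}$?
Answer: $\frac{3161}{28356} + \frac{125 \sqrt{2}}{14178} \approx 0.12394$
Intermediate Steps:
$E{\left(X \right)} = 4 + 2 X^{\frac{3}{2}}$ ($E{\left(X \right)} = 4 + 2 X \sqrt{X} = 4 + 2 X^{\frac{3}{2}}$)
$\frac{6318 + E{\left(50 \right)}}{21511 + 35201} = \frac{6318 + \left(4 + 2 \cdot 50^{\frac{3}{2}}\right)}{21511 + 35201} = \frac{6318 + \left(4 + 2 \cdot 250 \sqrt{2}\right)}{56712} = \left(6318 + \left(4 + 500 \sqrt{2}\right)\right) \frac{1}{56712} = \left(6322 + 500 \sqrt{2}\right) \frac{1}{56712} = \frac{3161}{28356} + \frac{125 \sqrt{2}}{14178}$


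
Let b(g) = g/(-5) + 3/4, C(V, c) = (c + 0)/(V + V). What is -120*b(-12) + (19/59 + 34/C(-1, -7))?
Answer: -151969/413 ≈ -367.96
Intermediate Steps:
C(V, c) = c/(2*V) (C(V, c) = c/((2*V)) = c*(1/(2*V)) = c/(2*V))
b(g) = ¾ - g/5 (b(g) = g*(-⅕) + 3*(¼) = -g/5 + ¾ = ¾ - g/5)
-120*b(-12) + (19/59 + 34/C(-1, -7)) = -120*(¾ - ⅕*(-12)) + (19/59 + 34/(((½)*(-7)/(-1)))) = -120*(¾ + 12/5) + (19*(1/59) + 34/(((½)*(-7)*(-1)))) = -120*63/20 + (19/59 + 34/(7/2)) = -378 + (19/59 + 34*(2/7)) = -378 + (19/59 + 68/7) = -378 + 4145/413 = -151969/413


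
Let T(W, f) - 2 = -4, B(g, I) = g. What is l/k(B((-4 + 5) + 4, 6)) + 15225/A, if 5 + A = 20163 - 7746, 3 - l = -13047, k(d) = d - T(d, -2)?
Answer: 5589075/2996 ≈ 1865.5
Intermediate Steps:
T(W, f) = -2 (T(W, f) = 2 - 4 = -2)
k(d) = 2 + d (k(d) = d - 1*(-2) = d + 2 = 2 + d)
l = 13050 (l = 3 - 1*(-13047) = 3 + 13047 = 13050)
A = 12412 (A = -5 + (20163 - 7746) = -5 + 12417 = 12412)
l/k(B((-4 + 5) + 4, 6)) + 15225/A = 13050/(2 + ((-4 + 5) + 4)) + 15225/12412 = 13050/(2 + (1 + 4)) + 15225*(1/12412) = 13050/(2 + 5) + 525/428 = 13050/7 + 525/428 = 5589075/2996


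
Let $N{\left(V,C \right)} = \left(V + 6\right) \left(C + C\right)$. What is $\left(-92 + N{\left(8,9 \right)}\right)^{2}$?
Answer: $25600$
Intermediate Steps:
$N{\left(V,C \right)} = 2 C \left(6 + V\right)$ ($N{\left(V,C \right)} = \left(6 + V\right) 2 C = 2 C \left(6 + V\right)$)
$\left(-92 + N{\left(8,9 \right)}\right)^{2} = \left(-92 + 2 \cdot 9 \left(6 + 8\right)\right)^{2} = \left(-92 + 2 \cdot 9 \cdot 14\right)^{2} = \left(-92 + 252\right)^{2} = 160^{2} = 25600$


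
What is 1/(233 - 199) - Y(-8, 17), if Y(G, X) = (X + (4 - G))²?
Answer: -28593/34 ≈ -840.97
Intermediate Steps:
Y(G, X) = (4 + X - G)²
1/(233 - 199) - Y(-8, 17) = 1/(233 - 199) - (4 + 17 - 1*(-8))² = 1/34 - (4 + 17 + 8)² = 1/34 - 1*29² = 1/34 - 1*841 = 1/34 - 841 = -28593/34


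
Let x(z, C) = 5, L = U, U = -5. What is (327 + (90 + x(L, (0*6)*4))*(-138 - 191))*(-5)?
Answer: 154640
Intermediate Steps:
L = -5
(327 + (90 + x(L, (0*6)*4))*(-138 - 191))*(-5) = (327 + (90 + 5)*(-138 - 191))*(-5) = (327 + 95*(-329))*(-5) = (327 - 31255)*(-5) = -30928*(-5) = 154640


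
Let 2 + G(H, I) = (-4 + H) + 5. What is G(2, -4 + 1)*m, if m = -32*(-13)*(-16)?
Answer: -6656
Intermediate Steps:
G(H, I) = -1 + H (G(H, I) = -2 + ((-4 + H) + 5) = -2 + (1 + H) = -1 + H)
m = -6656 (m = 416*(-16) = -6656)
G(2, -4 + 1)*m = (-1 + 2)*(-6656) = 1*(-6656) = -6656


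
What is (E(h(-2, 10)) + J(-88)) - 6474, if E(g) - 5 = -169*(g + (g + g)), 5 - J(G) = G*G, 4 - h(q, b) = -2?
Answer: -17250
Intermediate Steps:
h(q, b) = 6 (h(q, b) = 4 - 1*(-2) = 4 + 2 = 6)
J(G) = 5 - G**2 (J(G) = 5 - G*G = 5 - G**2)
E(g) = 5 - 507*g (E(g) = 5 - 169*(g + (g + g)) = 5 - 169*(g + 2*g) = 5 - 507*g)
(E(h(-2, 10)) + J(-88)) - 6474 = ((5 - 507*6) + (5 - 1*(-88)**2)) - 6474 = ((5 - 3042) + (5 - 1*7744)) - 6474 = (-3037 + (5 - 7744)) - 6474 = (-3037 - 7739) - 6474 = -10776 - 6474 = -17250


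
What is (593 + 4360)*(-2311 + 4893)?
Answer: 12788646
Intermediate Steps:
(593 + 4360)*(-2311 + 4893) = 4953*2582 = 12788646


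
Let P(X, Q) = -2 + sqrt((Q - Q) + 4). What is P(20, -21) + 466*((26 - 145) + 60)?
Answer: -27494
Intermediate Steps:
P(X, Q) = 0 (P(X, Q) = -2 + sqrt(0 + 4) = -2 + sqrt(4) = -2 + 2 = 0)
P(20, -21) + 466*((26 - 145) + 60) = 0 + 466*((26 - 145) + 60) = 0 + 466*(-119 + 60) = 0 + 466*(-59) = 0 - 27494 = -27494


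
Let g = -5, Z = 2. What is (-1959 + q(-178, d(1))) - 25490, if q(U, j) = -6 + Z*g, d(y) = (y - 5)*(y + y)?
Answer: -27465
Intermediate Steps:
d(y) = 2*y*(-5 + y) (d(y) = (-5 + y)*(2*y) = 2*y*(-5 + y))
q(U, j) = -16 (q(U, j) = -6 + 2*(-5) = -6 - 10 = -16)
(-1959 + q(-178, d(1))) - 25490 = (-1959 - 16) - 25490 = -1975 - 25490 = -27465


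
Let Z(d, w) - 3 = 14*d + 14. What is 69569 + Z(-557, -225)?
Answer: 61788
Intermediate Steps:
Z(d, w) = 17 + 14*d (Z(d, w) = 3 + (14*d + 14) = 3 + (14 + 14*d) = 17 + 14*d)
69569 + Z(-557, -225) = 69569 + (17 + 14*(-557)) = 69569 + (17 - 7798) = 69569 - 7781 = 61788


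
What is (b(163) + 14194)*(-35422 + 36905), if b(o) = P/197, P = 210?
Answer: 4147102724/197 ≈ 2.1051e+7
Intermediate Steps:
b(o) = 210/197
(b(163) + 14194)*(-35422 + 36905) = (210/197 + 14194)*(-35422 + 36905) = (2796428/197)*1483 = 4147102724/197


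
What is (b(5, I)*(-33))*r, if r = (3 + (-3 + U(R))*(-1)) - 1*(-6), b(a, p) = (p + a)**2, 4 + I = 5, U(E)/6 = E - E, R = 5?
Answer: -14256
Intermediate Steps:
U(E) = 0 (U(E) = 6*(E - E) = 6*0 = 0)
I = 1 (I = -4 + 5 = 1)
b(a, p) = (a + p)**2
r = 12 (r = (3 + (-3 + 0)*(-1)) - 1*(-6) = (3 - 3*(-1)) + 6 = (3 + 3) + 6 = 6 + 6 = 12)
(b(5, I)*(-33))*r = ((5 + 1)**2*(-33))*12 = (6**2*(-33))*12 = (36*(-33))*12 = -1188*12 = -14256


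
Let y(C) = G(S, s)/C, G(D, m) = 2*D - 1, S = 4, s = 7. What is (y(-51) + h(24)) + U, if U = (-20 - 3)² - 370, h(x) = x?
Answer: 9326/51 ≈ 182.86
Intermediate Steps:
G(D, m) = -1 + 2*D
y(C) = 7/C (y(C) = (-1 + 2*4)/C = (-1 + 8)/C = 7/C)
U = 159 (U = (-23)² - 370 = 529 - 370 = 159)
(y(-51) + h(24)) + U = (7/(-51) + 24) + 159 = (7*(-1/51) + 24) + 159 = (-7/51 + 24) + 159 = 1217/51 + 159 = 9326/51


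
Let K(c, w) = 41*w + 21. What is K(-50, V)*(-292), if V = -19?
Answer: 221336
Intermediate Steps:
K(c, w) = 21 + 41*w
K(-50, V)*(-292) = (21 + 41*(-19))*(-292) = (21 - 779)*(-292) = -758*(-292) = 221336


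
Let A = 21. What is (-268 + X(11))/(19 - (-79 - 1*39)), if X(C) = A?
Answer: -247/137 ≈ -1.8029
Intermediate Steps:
X(C) = 21
(-268 + X(11))/(19 - (-79 - 1*39)) = (-268 + 21)/(19 - (-79 - 1*39)) = -247/(19 - (-79 - 39)) = -247/(19 - 1*(-118)) = -247/(19 + 118) = -247/137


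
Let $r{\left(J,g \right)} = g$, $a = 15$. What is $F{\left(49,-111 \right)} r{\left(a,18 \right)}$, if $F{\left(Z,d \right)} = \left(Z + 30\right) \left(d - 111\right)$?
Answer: $-315684$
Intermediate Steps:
$F{\left(Z,d \right)} = \left(-111 + d\right) \left(30 + Z\right)$ ($F{\left(Z,d \right)} = \left(30 + Z\right) \left(-111 + d\right) = \left(-111 + d\right) \left(30 + Z\right)$)
$F{\left(49,-111 \right)} r{\left(a,18 \right)} = \left(-3330 - 5439 + 30 \left(-111\right) + 49 \left(-111\right)\right) 18 = \left(-3330 - 5439 - 3330 - 5439\right) 18 = \left(-17538\right) 18 = -315684$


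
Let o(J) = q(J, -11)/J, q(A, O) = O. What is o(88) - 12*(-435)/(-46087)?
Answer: -87847/368696 ≈ -0.23826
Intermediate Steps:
o(J) = -11/J
o(88) - 12*(-435)/(-46087) = -11/88 - 12*(-435)/(-46087) = -11*1/88 + 5220*(-1/46087) = -1/8 - 5220/46087 = -87847/368696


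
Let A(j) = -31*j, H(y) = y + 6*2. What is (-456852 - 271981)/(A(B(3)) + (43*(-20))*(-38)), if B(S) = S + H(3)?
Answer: -728833/32122 ≈ -22.690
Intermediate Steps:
H(y) = 12 + y (H(y) = y + 12 = 12 + y)
B(S) = 15 + S (B(S) = S + (12 + 3) = S + 15 = 15 + S)
(-456852 - 271981)/(A(B(3)) + (43*(-20))*(-38)) = (-456852 - 271981)/(-31*(15 + 3) + (43*(-20))*(-38)) = -728833/(-31*18 - 860*(-38)) = -728833/(-558 + 32680) = -728833/32122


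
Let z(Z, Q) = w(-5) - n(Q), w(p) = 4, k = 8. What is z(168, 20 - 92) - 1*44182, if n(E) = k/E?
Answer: -397601/9 ≈ -44178.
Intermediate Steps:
n(E) = 8/E
z(Z, Q) = 4 - 8/Q
z(168, 20 - 92) - 1*44182 = (4 - 8/(20 - 92)) - 1*44182 = (4 - 8/(-72)) - 44182 = (4 - 8*(-1/72)) - 44182 = (4 + ⅑) - 44182 = 37/9 - 44182 = -397601/9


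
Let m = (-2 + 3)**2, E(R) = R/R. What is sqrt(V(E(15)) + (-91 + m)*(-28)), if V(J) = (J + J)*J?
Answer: sqrt(2522) ≈ 50.220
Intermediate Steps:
E(R) = 1
m = 1 (m = 1**2 = 1)
V(J) = 2*J**2 (V(J) = (2*J)*J = 2*J**2)
sqrt(V(E(15)) + (-91 + m)*(-28)) = sqrt(2*1**2 + (-91 + 1)*(-28)) = sqrt(2*1 - 90*(-28)) = sqrt(2 + 2520) = sqrt(2522)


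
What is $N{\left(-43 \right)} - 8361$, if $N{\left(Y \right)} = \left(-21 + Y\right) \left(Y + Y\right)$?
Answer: $-2857$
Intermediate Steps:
$N{\left(Y \right)} = 2 Y \left(-21 + Y\right)$ ($N{\left(Y \right)} = \left(-21 + Y\right) 2 Y = 2 Y \left(-21 + Y\right)$)
$N{\left(-43 \right)} - 8361 = 2 \left(-43\right) \left(-21 - 43\right) - 8361 = 2 \left(-43\right) \left(-64\right) - 8361 = 5504 - 8361 = -2857$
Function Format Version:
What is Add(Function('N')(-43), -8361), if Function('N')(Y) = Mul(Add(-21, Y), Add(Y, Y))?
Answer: -2857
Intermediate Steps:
Function('N')(Y) = Mul(2, Y, Add(-21, Y)) (Function('N')(Y) = Mul(Add(-21, Y), Mul(2, Y)) = Mul(2, Y, Add(-21, Y)))
Add(Function('N')(-43), -8361) = Add(Mul(2, -43, Add(-21, -43)), -8361) = Add(Mul(2, -43, -64), -8361) = Add(5504, -8361) = -2857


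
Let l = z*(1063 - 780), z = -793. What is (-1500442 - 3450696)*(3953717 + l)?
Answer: -18464269041124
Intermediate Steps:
l = -224419 (l = -793*(1063 - 780) = -793*283 = -224419)
(-1500442 - 3450696)*(3953717 + l) = (-1500442 - 3450696)*(3953717 - 224419) = -4951138*3729298 = -18464269041124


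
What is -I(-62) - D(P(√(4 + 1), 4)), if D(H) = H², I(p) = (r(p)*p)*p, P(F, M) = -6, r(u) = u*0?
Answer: -36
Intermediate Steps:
r(u) = 0
I(p) = 0 (I(p) = (0*p)*p = 0*p = 0)
-I(-62) - D(P(√(4 + 1), 4)) = -1*0 - 1*(-6)² = 0 - 1*36 = 0 - 36 = -36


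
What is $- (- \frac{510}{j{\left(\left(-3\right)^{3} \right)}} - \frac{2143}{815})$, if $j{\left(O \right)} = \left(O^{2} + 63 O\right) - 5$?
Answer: $\frac{1678061}{796255} \approx 2.1074$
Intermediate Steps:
$j{\left(O \right)} = -5 + O^{2} + 63 O$
$- (- \frac{510}{j{\left(\left(-3\right)^{3} \right)}} - \frac{2143}{815}) = - (- \frac{510}{-5 + \left(\left(-3\right)^{3}\right)^{2} + 63 \left(-3\right)^{3}} - \frac{2143}{815}) = - (- \frac{510}{-5 + \left(-27\right)^{2} + 63 \left(-27\right)} - \frac{2143}{815}) = - (- \frac{510}{-5 + 729 - 1701} - \frac{2143}{815}) = - (- \frac{510}{-977} - \frac{2143}{815}) = - (\left(-510\right) \left(- \frac{1}{977}\right) - \frac{2143}{815}) = - (\frac{510}{977} - \frac{2143}{815}) = \left(-1\right) \left(- \frac{1678061}{796255}\right) = \frac{1678061}{796255}$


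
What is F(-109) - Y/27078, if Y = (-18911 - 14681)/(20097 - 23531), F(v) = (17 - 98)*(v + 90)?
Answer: 2104488127/1367439 ≈ 1539.0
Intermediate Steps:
F(v) = -7290 - 81*v (F(v) = -81*(90 + v) = -7290 - 81*v)
Y = 988/101 (Y = -33592/(-3434) = -33592*(-1/3434) = 988/101 ≈ 9.7822)
F(-109) - Y/27078 = (-7290 - 81*(-109)) - 988/(101*27078) = (-7290 + 8829) - 988/(101*27078) = 1539 - 1*494/1367439 = 1539 - 494/1367439 = 2104488127/1367439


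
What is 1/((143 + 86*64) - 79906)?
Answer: -1/74259 ≈ -1.3466e-5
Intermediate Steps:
1/((143 + 86*64) - 79906) = 1/((143 + 5504) - 79906) = 1/(5647 - 79906) = 1/(-74259) = -1/74259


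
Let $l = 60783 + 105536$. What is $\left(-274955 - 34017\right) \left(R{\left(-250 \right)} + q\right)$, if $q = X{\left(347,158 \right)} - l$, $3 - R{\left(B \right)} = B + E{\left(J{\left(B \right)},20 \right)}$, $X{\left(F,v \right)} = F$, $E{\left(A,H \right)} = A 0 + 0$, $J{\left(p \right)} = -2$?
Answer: $51202530868$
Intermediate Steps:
$E{\left(A,H \right)} = 0$ ($E{\left(A,H \right)} = 0 + 0 = 0$)
$l = 166319$
$R{\left(B \right)} = 3 - B$ ($R{\left(B \right)} = 3 - \left(B + 0\right) = 3 - B$)
$q = -165972$ ($q = 347 - 166319 = -165972$)
$\left(-274955 - 34017\right) \left(R{\left(-250 \right)} + q\right) = \left(-274955 - 34017\right) \left(\left(3 - -250\right) - 165972\right) = - 308972 \left(\left(3 + 250\right) - 165972\right) = - 308972 \left(253 - 165972\right) = \left(-308972\right) \left(-165719\right) = 51202530868$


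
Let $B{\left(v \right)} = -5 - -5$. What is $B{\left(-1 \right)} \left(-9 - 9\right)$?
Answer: $0$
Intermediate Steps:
$B{\left(v \right)} = 0$ ($B{\left(v \right)} = -5 + 5 = 0$)
$B{\left(-1 \right)} \left(-9 - 9\right) = 0 \left(-9 - 9\right) = 0 \left(-18\right) = 0$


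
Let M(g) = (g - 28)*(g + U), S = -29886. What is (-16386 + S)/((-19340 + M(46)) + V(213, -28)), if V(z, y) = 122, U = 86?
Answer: 7712/2807 ≈ 2.7474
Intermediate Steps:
M(g) = (-28 + g)*(86 + g) (M(g) = (g - 28)*(g + 86) = (-28 + g)*(86 + g))
(-16386 + S)/((-19340 + M(46)) + V(213, -28)) = (-16386 - 29886)/((-19340 + (-2408 + 46² + 58*46)) + 122) = -46272/((-19340 + (-2408 + 2116 + 2668)) + 122) = -46272/((-19340 + 2376) + 122) = -46272/(-16964 + 122) = -46272/(-16842) = -46272*(-1/16842) = 7712/2807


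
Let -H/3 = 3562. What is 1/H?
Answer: -1/10686 ≈ -9.3580e-5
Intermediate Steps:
H = -10686 (H = -3*3562 = -10686)
1/H = 1/(-10686) = -1/10686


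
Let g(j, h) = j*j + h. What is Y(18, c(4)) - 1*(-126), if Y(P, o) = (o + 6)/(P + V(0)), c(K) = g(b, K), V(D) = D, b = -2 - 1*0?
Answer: 1141/9 ≈ 126.78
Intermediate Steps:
b = -2 (b = -2 + 0 = -2)
g(j, h) = h + j² (g(j, h) = j² + h = h + j²)
c(K) = 4 + K (c(K) = K + (-2)² = K + 4 = 4 + K)
Y(P, o) = (6 + o)/P (Y(P, o) = (o + 6)/(P + 0) = (6 + o)/P)
Y(18, c(4)) - 1*(-126) = (6 + (4 + 4))/18 - 1*(-126) = (6 + 8)/18 + 126 = (1/18)*14 + 126 = 7/9 + 126 = 1141/9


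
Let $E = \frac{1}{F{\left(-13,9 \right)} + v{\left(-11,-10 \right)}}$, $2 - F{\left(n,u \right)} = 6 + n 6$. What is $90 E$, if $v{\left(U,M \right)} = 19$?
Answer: $\frac{30}{31} \approx 0.96774$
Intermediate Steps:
$F{\left(n,u \right)} = -4 - 6 n$ ($F{\left(n,u \right)} = 2 - \left(6 + n 6\right) = 2 - \left(6 + 6 n\right) = -4 - 6 n$)
$E = \frac{1}{93}$ ($E = \frac{1}{\left(-4 - -78\right) + 19} = \frac{1}{\left(-4 + 78\right) + 19} = \frac{1}{74 + 19} = \frac{1}{93} \approx 0.010753$)
$90 E = 90 \cdot \frac{1}{93} = \frac{30}{31}$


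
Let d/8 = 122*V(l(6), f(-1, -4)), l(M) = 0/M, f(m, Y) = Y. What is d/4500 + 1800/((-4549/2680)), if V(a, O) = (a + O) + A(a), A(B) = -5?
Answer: -604109956/568625 ≈ -1062.4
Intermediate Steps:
l(M) = 0
V(a, O) = -5 + O + a (V(a, O) = (a + O) - 5 = (O + a) - 5 = -5 + O + a)
d = -8784 (d = 8*(122*(-5 - 4 + 0)) = 8*(122*(-9)) = 8*(-1098) = -8784)
d/4500 + 1800/((-4549/2680)) = -8784/4500 + 1800/((-4549/2680)) = -8784*1/4500 + 1800/((-4549*1/2680)) = -244/125 + 1800/(-4549/2680) = -244/125 + 1800*(-2680/4549) = -244/125 - 4824000/4549 = -604109956/568625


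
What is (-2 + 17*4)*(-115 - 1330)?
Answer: -95370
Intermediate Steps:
(-2 + 17*4)*(-115 - 1330) = (-2 + 68)*(-1445) = 66*(-1445) = -95370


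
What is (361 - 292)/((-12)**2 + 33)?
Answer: 23/59 ≈ 0.38983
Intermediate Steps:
(361 - 292)/((-12)**2 + 33) = 69/(144 + 33) = 69/177 = 69*(1/177) = 23/59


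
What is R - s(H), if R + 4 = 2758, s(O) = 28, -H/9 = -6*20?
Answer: 2726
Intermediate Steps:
H = 1080 (H = -(-54)*20 = -9*(-120) = 1080)
R = 2754 (R = -4 + 2758 = 2754)
R - s(H) = 2754 - 1*28 = 2754 - 28 = 2726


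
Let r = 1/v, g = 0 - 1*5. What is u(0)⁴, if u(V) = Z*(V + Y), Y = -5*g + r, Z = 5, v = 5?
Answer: 252047376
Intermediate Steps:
g = -5 (g = 0 - 5 = -5)
r = ⅕ (r = 1/5 = ⅕ ≈ 0.20000)
Y = 126/5 (Y = -5*(-5) + ⅕ = 25 + ⅕ = 126/5 ≈ 25.200)
u(V) = 126 + 5*V (u(V) = 5*(V + 126/5) = 5*(126/5 + V) = 126 + 5*V)
u(0)⁴ = (126 + 5*0)⁴ = (126 + 0)⁴ = 126⁴ = 252047376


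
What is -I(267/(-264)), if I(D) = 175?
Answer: -175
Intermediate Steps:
-I(267/(-264)) = -1*175 = -175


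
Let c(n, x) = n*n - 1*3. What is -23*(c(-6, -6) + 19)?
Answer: -1196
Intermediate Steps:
c(n, x) = -3 + n**2 (c(n, x) = n**2 - 3 = -3 + n**2)
-23*(c(-6, -6) + 19) = -23*((-3 + (-6)**2) + 19) = -23*((-3 + 36) + 19) = -23*(33 + 19) = -23*52 = -1196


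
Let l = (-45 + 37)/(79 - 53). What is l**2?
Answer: 16/169 ≈ 0.094675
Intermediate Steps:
l = -4/13 (l = -8/26 = -8*1/26 = -4/13 ≈ -0.30769)
l**2 = (-4/13)**2 = 16/169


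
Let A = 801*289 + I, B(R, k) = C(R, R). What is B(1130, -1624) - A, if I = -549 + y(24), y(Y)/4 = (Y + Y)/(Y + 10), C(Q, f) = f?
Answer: -3906866/17 ≈ -2.2982e+5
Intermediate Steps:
B(R, k) = R
y(Y) = 8*Y/(10 + Y) (y(Y) = 4*((Y + Y)/(Y + 10)) = 4*((2*Y)/(10 + Y)) = 4*(2*Y/(10 + Y)) = 8*Y/(10 + Y))
I = -9237/17 (I = -549 + 8*24/(10 + 24) = -549 + 8*24/34 = -549 + 8*24*(1/34) = -549 + 96/17 = -9237/17 ≈ -543.35)
A = 3926076/17 (A = 801*289 - 9237/17 = 231489 - 9237/17 = 3926076/17 ≈ 2.3095e+5)
B(1130, -1624) - A = 1130 - 1*3926076/17 = 1130 - 3926076/17 = -3906866/17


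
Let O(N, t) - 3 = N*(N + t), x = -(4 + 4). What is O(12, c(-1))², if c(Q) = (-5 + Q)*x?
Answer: 522729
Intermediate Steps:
x = -8 (x = -1*8 = -8)
c(Q) = 40 - 8*Q (c(Q) = (-5 + Q)*(-8) = 40 - 8*Q)
O(N, t) = 3 + N*(N + t)
O(12, c(-1))² = (3 + 12² + 12*(40 - 8*(-1)))² = (3 + 144 + 12*(40 + 8))² = (3 + 144 + 12*48)² = (3 + 144 + 576)² = 723² = 522729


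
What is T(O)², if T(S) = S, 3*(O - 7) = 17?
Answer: 1444/9 ≈ 160.44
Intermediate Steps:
O = 38/3 (O = 7 + (⅓)*17 = 7 + 17/3 = 38/3 ≈ 12.667)
T(O)² = (38/3)² = 1444/9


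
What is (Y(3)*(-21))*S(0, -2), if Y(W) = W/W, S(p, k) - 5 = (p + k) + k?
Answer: -21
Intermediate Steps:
S(p, k) = 5 + p + 2*k (S(p, k) = 5 + ((p + k) + k) = 5 + ((k + p) + k) = 5 + (p + 2*k) = 5 + p + 2*k)
Y(W) = 1
(Y(3)*(-21))*S(0, -2) = (1*(-21))*(5 + 0 + 2*(-2)) = -21*(5 + 0 - 4) = -21*1 = -21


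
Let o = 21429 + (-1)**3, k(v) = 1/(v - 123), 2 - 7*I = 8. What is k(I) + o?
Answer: 18578069/867 ≈ 21428.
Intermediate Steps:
I = -6/7 (I = 2/7 - 1/7*8 = 2/7 - 8/7 = -6/7 ≈ -0.85714)
k(v) = 1/(-123 + v)
o = 21428 (o = 21429 - 1 = 21428)
k(I) + o = 1/(-123 - 6/7) + 21428 = 1/(-867/7) + 21428 = -7/867 + 21428 = 18578069/867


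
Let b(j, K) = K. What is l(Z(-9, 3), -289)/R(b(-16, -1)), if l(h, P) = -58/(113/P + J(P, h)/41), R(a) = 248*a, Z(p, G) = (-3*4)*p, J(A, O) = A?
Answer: -343621/10931096 ≈ -0.031435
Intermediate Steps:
Z(p, G) = -12*p
l(h, P) = -58/(113/P + P/41)
l(Z(-9, 3), -289)/R(b(-16, -1)) = (-2378*(-289)/(4633 + (-289)²))/((248*(-1))) = -2378*(-289)/(4633 + 83521)/(-248) = -2378*(-289)/88154*(-1/248) = -2378*(-289)*1/88154*(-1/248) = (343621/44077)*(-1/248) = -343621/10931096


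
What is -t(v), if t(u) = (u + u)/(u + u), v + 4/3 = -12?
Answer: -1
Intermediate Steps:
v = -40/3 (v = -4/3 - 12 = -40/3 ≈ -13.333)
t(u) = 1 (t(u) = (2*u)/((2*u)) = (2*u)*(1/(2*u)) = 1)
-t(v) = -1*1 = -1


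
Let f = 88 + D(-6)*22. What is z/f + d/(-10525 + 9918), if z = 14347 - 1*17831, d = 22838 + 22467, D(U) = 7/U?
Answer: -14816399/113509 ≈ -130.53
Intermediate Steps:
d = 45305
z = -3484 (z = 14347 - 17831 = -3484)
f = 187/3 (f = 88 + (7/(-6))*22 = 88 + (7*(-⅙))*22 = 88 - 7/6*22 = 88 - 77/3 = 187/3 ≈ 62.333)
z/f + d/(-10525 + 9918) = -3484/187/3 + 45305/(-10525 + 9918) = -3484*3/187 + 45305/(-607) = -10452/187 + 45305*(-1/607) = -10452/187 - 45305/607 = -14816399/113509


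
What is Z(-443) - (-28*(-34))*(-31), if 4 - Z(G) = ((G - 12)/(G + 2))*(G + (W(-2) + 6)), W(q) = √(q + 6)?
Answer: 629261/21 ≈ 29965.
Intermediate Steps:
W(q) = √(6 + q)
Z(G) = 4 - (-12 + G)*(8 + G)/(2 + G) (Z(G) = 4 - (G - 12)/(G + 2)*(G + (√(6 - 2) + 6)) = 4 - (-12 + G)/(2 + G)*(G + (√4 + 6)) = 4 - (-12 + G)/(2 + G)*(G + (2 + 6)) = 4 - (-12 + G)/(2 + G)*(G + 8) = 4 - (-12 + G)/(2 + G)*(8 + G) = 4 - (-12 + G)*(8 + G)/(2 + G))
Z(-443) - (-28*(-34))*(-31) = (104 - 1*(-443)² + 8*(-443))/(2 - 443) - (-28*(-34))*(-31) = (104 - 1*196249 - 3544)/(-441) - 952*(-31) = -(104 - 196249 - 3544)/441 - 1*(-29512) = -1/441*(-199689) + 29512 = 9509/21 + 29512 = 629261/21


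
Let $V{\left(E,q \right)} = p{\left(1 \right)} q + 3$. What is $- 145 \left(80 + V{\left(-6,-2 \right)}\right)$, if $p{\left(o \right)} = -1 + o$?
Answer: $-12035$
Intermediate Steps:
$V{\left(E,q \right)} = 3$ ($V{\left(E,q \right)} = \left(-1 + 1\right) q + 3 = 0 q + 3 = 0 + 3 = 3$)
$- 145 \left(80 + V{\left(-6,-2 \right)}\right) = - 145 \left(80 + 3\right) = \left(-145\right) 83 = -12035$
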